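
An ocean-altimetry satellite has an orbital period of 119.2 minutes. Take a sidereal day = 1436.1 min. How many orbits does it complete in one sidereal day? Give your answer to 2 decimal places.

12.05

T = 119.2 min = 7152.0 s.
Orbits per sidereal day = 86166 / 7152.0 = 12.048.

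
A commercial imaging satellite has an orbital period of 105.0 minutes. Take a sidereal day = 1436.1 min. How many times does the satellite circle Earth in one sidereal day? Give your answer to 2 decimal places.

T = 105.0 min = 6300.0 s.
Orbits per sidereal day = 86166 / 6300.0 = 13.677.

13.68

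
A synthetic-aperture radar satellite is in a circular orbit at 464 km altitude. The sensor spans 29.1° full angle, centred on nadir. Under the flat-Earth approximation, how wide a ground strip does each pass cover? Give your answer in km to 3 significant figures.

Half-angle = 29.1°/2 = 14.55°.
Swath width ≈ 2h·tan(θ/2) = 2 × 464 × tan(14.55°) = 240.9 km.

241 km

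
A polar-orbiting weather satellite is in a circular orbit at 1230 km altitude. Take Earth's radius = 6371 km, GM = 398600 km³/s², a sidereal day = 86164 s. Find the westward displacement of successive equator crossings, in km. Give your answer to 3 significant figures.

Semi-major axis a = 6371 + 1230 = 7601 km. Period T = 2π√(a³/μ) = 2π√(7601³/398600) = 6595.0 s = 109.92 min.
During one orbit Earth rotates (6595.0 / 86164) × 360° = 27.55°.
At the equator that is 27.55° × (2π·6371/360) km/° = 27.55 × 111.2 = 3064 km.

3060 km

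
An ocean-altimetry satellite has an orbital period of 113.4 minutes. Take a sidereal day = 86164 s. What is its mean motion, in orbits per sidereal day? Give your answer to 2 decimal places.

12.66

T = 113.4 min = 6804.0 s.
Orbits per sidereal day = 86164 / 6804.0 = 12.664.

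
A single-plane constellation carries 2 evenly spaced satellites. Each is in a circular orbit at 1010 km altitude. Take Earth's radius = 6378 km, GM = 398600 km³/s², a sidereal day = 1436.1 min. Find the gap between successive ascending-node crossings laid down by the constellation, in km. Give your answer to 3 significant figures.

Semi-major axis a = 6378 + 1010 = 7388 km. Period T = 2π√(a³/μ) = 2π√(7388³/398600) = 6319.8 s = 105.33 min.
Single-satellite node shift = (6319.8/86166) × 360° = 26.40°.
With 2 satellites evenly phased, successive equator crossings are 26.40/2 = 13.202° apart.
That is 13.202 × 111.3 = 1470 km at the equator.

1470 km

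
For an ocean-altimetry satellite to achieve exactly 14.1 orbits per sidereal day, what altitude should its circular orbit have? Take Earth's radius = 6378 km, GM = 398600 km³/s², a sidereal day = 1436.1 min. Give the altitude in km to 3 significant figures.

Required period T = 86166 / 14.1 = 6111.1 s.
From T = 2π√(a³/μ): a = (μ T²/4π²)^(1/3) = (398600 × 6111.1² / 4π²)^(1/3) = 7224 km.
Altitude h = a − R = 7224 − 6378 = 846 km.

846 km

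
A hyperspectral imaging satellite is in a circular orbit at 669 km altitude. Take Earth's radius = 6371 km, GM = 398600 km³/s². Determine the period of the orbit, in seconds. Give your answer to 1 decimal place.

5878.5 seconds

Semi-major axis a = 6371 + 669 = 7040 km. Period T = 2π√(a³/μ) = 2π√(7040³/398600) = 5878.5 s = 97.98 min.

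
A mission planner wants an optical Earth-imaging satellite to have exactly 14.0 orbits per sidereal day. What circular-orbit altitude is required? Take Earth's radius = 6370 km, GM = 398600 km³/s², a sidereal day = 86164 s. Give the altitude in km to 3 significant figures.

889 km

Required period T = 86164 / 14.0 = 6154.6 s.
From T = 2π√(a³/μ): a = (μ T²/4π²)^(1/3) = (398600 × 6154.6² / 4π²)^(1/3) = 7259 km.
Altitude h = a − R = 7259 − 6370 = 889 km.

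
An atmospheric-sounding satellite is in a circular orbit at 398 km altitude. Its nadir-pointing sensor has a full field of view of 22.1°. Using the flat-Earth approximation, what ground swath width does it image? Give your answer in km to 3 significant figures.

Half-angle = 22.1°/2 = 11.05°.
Swath width ≈ 2h·tan(θ/2) = 2 × 398 × tan(11.05°) = 155.4 km.

155 km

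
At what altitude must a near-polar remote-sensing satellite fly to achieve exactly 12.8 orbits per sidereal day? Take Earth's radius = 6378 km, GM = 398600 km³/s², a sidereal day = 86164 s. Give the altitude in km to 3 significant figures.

Required period T = 86164 / 12.8 = 6731.6 s.
From T = 2π√(a³/μ): a = (μ T²/4π²)^(1/3) = (398600 × 6731.6² / 4π²)^(1/3) = 7706 km.
Altitude h = a − R = 7706 − 6378 = 1328 km.

1330 km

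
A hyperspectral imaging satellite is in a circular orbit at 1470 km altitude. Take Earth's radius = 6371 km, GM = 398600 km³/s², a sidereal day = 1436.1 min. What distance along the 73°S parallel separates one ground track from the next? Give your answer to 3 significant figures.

939 km

Semi-major axis a = 6371 + 1470 = 7841 km. Period T = 2π√(a³/μ) = 2π√(7841³/398600) = 6909.8 s = 115.16 min.
Node shift per orbit = (6909.8/86166) × 360° = 28.87°.
Equatorial spacing = 28.87 × 111.2 km/° = 3210 km.
At 73° latitude, spacing = 3210 × cos(73°) = 939 km.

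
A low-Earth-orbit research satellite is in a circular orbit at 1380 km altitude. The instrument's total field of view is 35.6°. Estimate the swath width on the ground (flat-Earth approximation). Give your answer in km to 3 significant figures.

886 km

Half-angle = 35.6°/2 = 17.8°.
Swath width ≈ 2h·tan(θ/2) = 2 × 1380 × tan(17.8°) = 886.1 km.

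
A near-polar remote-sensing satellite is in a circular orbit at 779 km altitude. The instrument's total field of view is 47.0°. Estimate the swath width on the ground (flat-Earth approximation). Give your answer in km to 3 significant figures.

677 km

Half-angle = 47.0°/2 = 23.5°.
Swath width ≈ 2h·tan(θ/2) = 2 × 779 × tan(23.5°) = 677.4 km.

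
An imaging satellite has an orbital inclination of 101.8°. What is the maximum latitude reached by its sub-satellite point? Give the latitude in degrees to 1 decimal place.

78.2°

Retrograde orbit: the ground track reaches ±(180° − i) = ±(180 − 101.8) = ±78.2°.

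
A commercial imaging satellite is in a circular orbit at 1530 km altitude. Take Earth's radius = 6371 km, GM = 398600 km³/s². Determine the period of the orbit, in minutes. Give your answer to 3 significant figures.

116 min

Semi-major axis a = 6371 + 1530 = 7901 km. Period T = 2π√(a³/μ) = 2π√(7901³/398600) = 6989.3 s = 116.49 min.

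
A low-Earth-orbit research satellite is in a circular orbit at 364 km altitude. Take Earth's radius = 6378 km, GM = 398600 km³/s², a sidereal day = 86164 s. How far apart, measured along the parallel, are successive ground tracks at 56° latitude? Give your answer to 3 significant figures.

Semi-major axis a = 6378 + 364 = 6742 km. Period T = 2π√(a³/μ) = 2π√(6742³/398600) = 5509.3 s = 91.82 min.
Node shift per orbit = (5509.3/86164) × 360° = 23.02°.
Equatorial spacing = 23.02 × 111.3 km/° = 2562 km.
At 56° latitude, spacing = 2562 × cos(56°) = 1433 km.

1430 km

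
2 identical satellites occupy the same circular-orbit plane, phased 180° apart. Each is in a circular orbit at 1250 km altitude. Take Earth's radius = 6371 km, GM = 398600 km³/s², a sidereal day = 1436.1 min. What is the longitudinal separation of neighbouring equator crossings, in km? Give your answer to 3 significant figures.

Semi-major axis a = 6371 + 1250 = 7621 km. Period T = 2π√(a³/μ) = 2π√(7621³/398600) = 6621.1 s = 110.35 min.
Single-satellite node shift = (6621.1/86166) × 360° = 27.66°.
With 2 satellites evenly phased, successive equator crossings are 27.66/2 = 13.831° apart.
That is 13.831 × 111.2 = 1538 km at the equator.

1540 km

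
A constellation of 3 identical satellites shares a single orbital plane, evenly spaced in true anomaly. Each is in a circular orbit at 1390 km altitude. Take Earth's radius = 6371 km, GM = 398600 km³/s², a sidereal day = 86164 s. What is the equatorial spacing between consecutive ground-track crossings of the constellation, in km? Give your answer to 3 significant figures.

Semi-major axis a = 6371 + 1390 = 7761 km. Period T = 2π√(a³/μ) = 2π√(7761³/398600) = 6804.4 s = 113.41 min.
Single-satellite node shift = (6804.4/86164) × 360° = 28.43°.
With 3 satellites evenly phased, successive equator crossings are 28.43/3 = 9.476° apart.
That is 9.476 × 111.2 = 1054 km at the equator.

1050 km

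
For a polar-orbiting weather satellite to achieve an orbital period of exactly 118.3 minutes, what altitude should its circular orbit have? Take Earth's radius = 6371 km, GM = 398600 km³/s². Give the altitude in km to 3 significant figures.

T = 118.3 min = 7098.0 s.
From T = 2π√(a³/μ): a = (μ T²/4π²)^(1/3) = (398600 × 7098.0² / 4π²)^(1/3) = 7983 km.
Altitude h = a − R = 7983 − 6371 = 1612 km.

1610 km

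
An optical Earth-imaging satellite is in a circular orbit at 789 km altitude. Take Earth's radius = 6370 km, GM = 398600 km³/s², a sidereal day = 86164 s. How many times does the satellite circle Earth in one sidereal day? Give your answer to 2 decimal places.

Semi-major axis a = 6370 + 789 = 7159 km. Period T = 2π√(a³/μ) = 2π√(7159³/398600) = 6028.2 s = 100.47 min.
Orbits per sidereal day = 86164 / 6028.2 = 14.293.

14.29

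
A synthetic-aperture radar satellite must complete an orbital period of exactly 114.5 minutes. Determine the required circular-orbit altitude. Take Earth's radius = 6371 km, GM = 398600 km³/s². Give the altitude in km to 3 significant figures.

1440 km

T = 114.5 min = 6870.0 s.
From T = 2π√(a³/μ): a = (μ T²/4π²)^(1/3) = (398600 × 6870.0² / 4π²)^(1/3) = 7811 km.
Altitude h = a − R = 7811 − 6371 = 1440 km.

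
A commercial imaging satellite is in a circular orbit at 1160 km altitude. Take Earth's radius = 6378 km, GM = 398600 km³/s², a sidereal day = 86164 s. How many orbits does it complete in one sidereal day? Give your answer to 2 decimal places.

Semi-major axis a = 6378 + 1160 = 7538 km. Period T = 2π√(a³/μ) = 2π√(7538³/398600) = 6513.2 s = 108.55 min.
Orbits per sidereal day = 86164 / 6513.2 = 13.229.

13.23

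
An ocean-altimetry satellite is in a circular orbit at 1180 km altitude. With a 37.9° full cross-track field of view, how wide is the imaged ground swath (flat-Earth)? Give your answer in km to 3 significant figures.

810 km

Half-angle = 37.9°/2 = 18.95°.
Swath width ≈ 2h·tan(θ/2) = 2 × 1180 × tan(18.95°) = 810.3 km.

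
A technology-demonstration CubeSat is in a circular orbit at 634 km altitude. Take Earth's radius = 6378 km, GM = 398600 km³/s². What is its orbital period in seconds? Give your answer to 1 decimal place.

5843.5 seconds

Semi-major axis a = 6378 + 634 = 7012 km. Period T = 2π√(a³/μ) = 2π√(7012³/398600) = 5843.5 s = 97.39 min.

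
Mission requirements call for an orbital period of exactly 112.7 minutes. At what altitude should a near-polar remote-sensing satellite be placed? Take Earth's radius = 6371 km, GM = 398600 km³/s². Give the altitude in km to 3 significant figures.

1360 km

T = 112.7 min = 6762.0 s.
From T = 2π√(a³/μ): a = (μ T²/4π²)^(1/3) = (398600 × 6762.0² / 4π²)^(1/3) = 7729 km.
Altitude h = a − R = 7729 − 6371 = 1358 km.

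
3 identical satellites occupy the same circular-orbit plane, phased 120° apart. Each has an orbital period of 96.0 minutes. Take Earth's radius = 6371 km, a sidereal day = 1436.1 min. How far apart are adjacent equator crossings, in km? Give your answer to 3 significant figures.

892 km

T = 96.0 min = 5760.0 s.
Single-satellite node shift = (5760.0/86166) × 360° = 24.07°.
With 3 satellites evenly phased, successive equator crossings are 24.07/3 = 8.022° apart.
That is 8.022 × 111.2 = 892 km at the equator.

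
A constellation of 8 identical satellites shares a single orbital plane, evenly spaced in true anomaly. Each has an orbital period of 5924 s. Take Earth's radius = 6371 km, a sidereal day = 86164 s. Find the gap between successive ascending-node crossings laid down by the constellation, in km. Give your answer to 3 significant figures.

344 km

Single-satellite node shift = (5924.0/86164) × 360° = 24.75°.
With 8 satellites evenly phased, successive equator crossings are 24.75/8 = 3.094° apart.
That is 3.094 × 111.2 = 344 km at the equator.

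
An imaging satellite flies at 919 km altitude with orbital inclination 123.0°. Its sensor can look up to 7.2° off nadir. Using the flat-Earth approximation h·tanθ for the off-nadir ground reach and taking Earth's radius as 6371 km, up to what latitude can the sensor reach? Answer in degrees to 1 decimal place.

Retrograde orbit: the ground track reaches ±(180° − i) = ±(180 − 123.0) = ±57.0°.
Sensor half-swath on the ground ≈ 919·tan(7.2°) = 116 km = 1.04° of latitude.
Maximum observable latitude ≈ 57.0 + 1.04 = 58.0°.

58.0°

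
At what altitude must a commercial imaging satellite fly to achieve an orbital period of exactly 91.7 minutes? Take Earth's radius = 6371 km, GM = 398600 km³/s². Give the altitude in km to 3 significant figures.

T = 91.7 min = 5502.0 s.
From T = 2π√(a³/μ): a = (μ T²/4π²)^(1/3) = (398600 × 5502.0² / 4π²)^(1/3) = 6736 km.
Altitude h = a − R = 6736 − 6371 = 365 km.

365 km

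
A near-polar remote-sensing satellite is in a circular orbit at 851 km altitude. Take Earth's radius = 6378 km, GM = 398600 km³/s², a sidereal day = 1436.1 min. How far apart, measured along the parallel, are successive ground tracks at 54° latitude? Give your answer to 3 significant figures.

1670 km

Semi-major axis a = 6378 + 851 = 7229 km. Period T = 2π√(a³/μ) = 2π√(7229³/398600) = 6116.9 s = 101.95 min.
Node shift per orbit = (6116.9/86166) × 360° = 25.56°.
Equatorial spacing = 25.56 × 111.3 km/° = 2845 km.
At 54° latitude, spacing = 2845 × cos(54°) = 1672 km.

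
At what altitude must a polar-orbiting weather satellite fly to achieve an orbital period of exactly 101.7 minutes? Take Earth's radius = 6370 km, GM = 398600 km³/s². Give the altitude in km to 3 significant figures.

847 km

T = 101.7 min = 6102.0 s.
From T = 2π√(a³/μ): a = (μ T²/4π²)^(1/3) = (398600 × 6102.0² / 4π²)^(1/3) = 7217 km.
Altitude h = a − R = 7217 − 6370 = 847 km.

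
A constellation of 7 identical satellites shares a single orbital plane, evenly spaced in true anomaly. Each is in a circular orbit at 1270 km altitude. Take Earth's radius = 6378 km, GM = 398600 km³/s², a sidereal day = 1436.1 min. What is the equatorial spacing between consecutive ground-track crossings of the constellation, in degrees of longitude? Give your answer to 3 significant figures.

3.97°

Semi-major axis a = 6378 + 1270 = 7648 km. Period T = 2π√(a³/μ) = 2π√(7648³/398600) = 6656.3 s = 110.94 min.
Single-satellite node shift = (6656.3/86166) × 360° = 27.81°.
With 7 satellites evenly phased, successive equator crossings are 27.81/7 = 3.973° apart.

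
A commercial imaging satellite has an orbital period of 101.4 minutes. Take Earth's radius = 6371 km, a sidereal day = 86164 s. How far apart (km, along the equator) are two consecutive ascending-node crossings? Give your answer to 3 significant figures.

2830 km

T = 101.4 min = 6084.0 s.
During one orbit Earth rotates (6084.0 / 86164) × 360° = 25.42°.
At the equator that is 25.42° × (2π·6371/360) km/° = 25.42 × 111.2 = 2827 km.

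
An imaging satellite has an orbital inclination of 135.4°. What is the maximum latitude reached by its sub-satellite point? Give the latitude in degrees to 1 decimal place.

Retrograde orbit: the ground track reaches ±(180° − i) = ±(180 − 135.4) = ±44.6°.

44.6°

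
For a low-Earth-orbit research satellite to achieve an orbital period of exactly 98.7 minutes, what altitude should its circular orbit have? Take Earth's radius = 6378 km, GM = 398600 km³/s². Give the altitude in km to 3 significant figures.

697 km

T = 98.7 min = 5922.0 s.
From T = 2π√(a³/μ): a = (μ T²/4π²)^(1/3) = (398600 × 5922.0² / 4π²)^(1/3) = 7075 km.
Altitude h = a − R = 7075 − 6378 = 697 km.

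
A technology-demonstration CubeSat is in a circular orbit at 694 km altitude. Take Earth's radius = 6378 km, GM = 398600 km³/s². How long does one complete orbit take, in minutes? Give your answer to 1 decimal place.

Semi-major axis a = 6378 + 694 = 7072 km. Period T = 2π√(a³/μ) = 2π√(7072³/398600) = 5918.7 s = 98.64 min.

98.6 min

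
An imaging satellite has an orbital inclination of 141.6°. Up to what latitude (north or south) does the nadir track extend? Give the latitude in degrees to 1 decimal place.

38.4°

Retrograde orbit: the ground track reaches ±(180° − i) = ±(180 − 141.6) = ±38.4°.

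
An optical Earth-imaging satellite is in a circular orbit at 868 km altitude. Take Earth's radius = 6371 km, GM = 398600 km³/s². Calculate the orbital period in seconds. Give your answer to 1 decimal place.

Semi-major axis a = 6371 + 868 = 7239 km. Period T = 2π√(a³/μ) = 2π√(7239³/398600) = 6129.6 s = 102.16 min.

6129.6 seconds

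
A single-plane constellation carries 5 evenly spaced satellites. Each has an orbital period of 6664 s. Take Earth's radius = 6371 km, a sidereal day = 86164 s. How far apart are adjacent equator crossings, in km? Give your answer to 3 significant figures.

Single-satellite node shift = (6664.0/86164) × 360° = 27.84°.
With 5 satellites evenly phased, successive equator crossings are 27.84/5 = 5.569° apart.
That is 5.569 × 111.2 = 619 km at the equator.

619 km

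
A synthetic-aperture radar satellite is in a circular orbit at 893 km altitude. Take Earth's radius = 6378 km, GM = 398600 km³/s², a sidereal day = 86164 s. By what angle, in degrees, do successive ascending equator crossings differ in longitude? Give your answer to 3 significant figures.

Semi-major axis a = 6378 + 893 = 7271 km. Period T = 2π√(a³/μ) = 2π√(7271³/398600) = 6170.2 s = 102.84 min.
During one orbit Earth rotates (6170.2 / 86164) × 360° = 25.78°.

25.8°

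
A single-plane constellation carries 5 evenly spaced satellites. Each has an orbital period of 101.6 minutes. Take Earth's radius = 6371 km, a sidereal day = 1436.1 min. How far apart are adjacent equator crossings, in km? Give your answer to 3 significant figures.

T = 101.6 min = 6096.0 s.
Single-satellite node shift = (6096.0/86166) × 360° = 25.47°.
With 5 satellites evenly phased, successive equator crossings are 25.47/5 = 5.094° apart.
That is 5.094 × 111.2 = 566 km at the equator.

566 km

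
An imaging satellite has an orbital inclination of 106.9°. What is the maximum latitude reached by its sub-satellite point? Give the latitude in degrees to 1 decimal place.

73.1°

Retrograde orbit: the ground track reaches ±(180° − i) = ±(180 − 106.9) = ±73.1°.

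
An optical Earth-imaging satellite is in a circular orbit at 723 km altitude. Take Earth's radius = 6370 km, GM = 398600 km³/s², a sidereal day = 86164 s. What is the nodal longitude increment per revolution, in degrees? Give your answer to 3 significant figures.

24.8°

Semi-major axis a = 6370 + 723 = 7093 km. Period T = 2π√(a³/μ) = 2π√(7093³/398600) = 5945.1 s = 99.08 min.
During one orbit Earth rotates (5945.1 / 86164) × 360° = 24.84°.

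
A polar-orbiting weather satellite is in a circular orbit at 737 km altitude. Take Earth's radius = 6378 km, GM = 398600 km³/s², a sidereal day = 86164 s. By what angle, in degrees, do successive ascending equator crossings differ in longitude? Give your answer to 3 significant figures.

25.0°

Semi-major axis a = 6378 + 737 = 7115 km. Period T = 2π√(a³/μ) = 2π√(7115³/398600) = 5972.7 s = 99.55 min.
During one orbit Earth rotates (5972.7 / 86164) × 360° = 24.95°.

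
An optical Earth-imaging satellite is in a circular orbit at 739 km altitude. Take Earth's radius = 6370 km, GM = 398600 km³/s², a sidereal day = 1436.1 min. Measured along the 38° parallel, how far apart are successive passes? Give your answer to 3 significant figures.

2180 km

Semi-major axis a = 6370 + 739 = 7109 km. Period T = 2π√(a³/μ) = 2π√(7109³/398600) = 5965.2 s = 99.42 min.
Node shift per orbit = (5965.2/86166) × 360° = 24.92°.
Equatorial spacing = 24.92 × 111.2 km/° = 2771 km.
At 38° latitude, spacing = 2771 × cos(38°) = 2183 km.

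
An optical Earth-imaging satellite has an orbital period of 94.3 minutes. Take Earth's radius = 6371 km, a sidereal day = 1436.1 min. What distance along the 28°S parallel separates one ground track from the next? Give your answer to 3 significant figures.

2320 km

T = 94.3 min = 5658.0 s.
Node shift per orbit = (5658.0/86166) × 360° = 23.64°.
Equatorial spacing = 23.64 × 111.2 km/° = 2629 km.
At 28° latitude, spacing = 2629 × cos(28°) = 2321 km.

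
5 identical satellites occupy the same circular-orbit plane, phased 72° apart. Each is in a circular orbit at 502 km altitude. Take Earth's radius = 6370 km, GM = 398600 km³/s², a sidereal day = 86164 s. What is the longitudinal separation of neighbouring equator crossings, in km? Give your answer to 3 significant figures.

527 km

Semi-major axis a = 6370 + 502 = 6872 km. Period T = 2π√(a³/μ) = 2π√(6872³/398600) = 5669.4 s = 94.49 min.
Single-satellite node shift = (5669.4/86164) × 360° = 23.69°.
With 5 satellites evenly phased, successive equator crossings are 23.69/5 = 4.737° apart.
That is 4.737 × 111.2 = 527 km at the equator.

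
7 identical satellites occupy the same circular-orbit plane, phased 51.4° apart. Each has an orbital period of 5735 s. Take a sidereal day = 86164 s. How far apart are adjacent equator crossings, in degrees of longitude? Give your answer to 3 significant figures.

Single-satellite node shift = (5735.0/86164) × 360° = 23.96°.
With 7 satellites evenly phased, successive equator crossings are 23.96/7 = 3.423° apart.

3.42°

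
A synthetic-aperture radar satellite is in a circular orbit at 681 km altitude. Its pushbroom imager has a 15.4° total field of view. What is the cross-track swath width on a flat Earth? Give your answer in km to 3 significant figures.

Half-angle = 15.4°/2 = 7.7°.
Swath width ≈ 2h·tan(θ/2) = 2 × 681 × tan(7.7°) = 184.1 km.

184 km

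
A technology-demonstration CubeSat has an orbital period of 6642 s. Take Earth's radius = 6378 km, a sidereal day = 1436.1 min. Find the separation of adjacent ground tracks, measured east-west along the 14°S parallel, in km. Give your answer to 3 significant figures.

Node shift per orbit = (6642.0/86166) × 360° = 27.75°.
Equatorial spacing = 27.75 × 111.3 km/° = 3089 km.
At 14° latitude, spacing = 3089 × cos(14°) = 2997 km.

3000 km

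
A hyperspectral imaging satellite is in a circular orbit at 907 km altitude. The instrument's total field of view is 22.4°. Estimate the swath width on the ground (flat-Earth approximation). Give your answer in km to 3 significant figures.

Half-angle = 22.4°/2 = 11.2°.
Swath width ≈ 2h·tan(θ/2) = 2 × 907 × tan(11.2°) = 359.2 km.

359 km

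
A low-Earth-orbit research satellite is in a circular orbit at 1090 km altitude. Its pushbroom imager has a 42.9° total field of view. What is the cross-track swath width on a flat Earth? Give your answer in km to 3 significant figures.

857 km

Half-angle = 42.9°/2 = 21.45°.
Swath width ≈ 2h·tan(θ/2) = 2 × 1090 × tan(21.45°) = 856.5 km.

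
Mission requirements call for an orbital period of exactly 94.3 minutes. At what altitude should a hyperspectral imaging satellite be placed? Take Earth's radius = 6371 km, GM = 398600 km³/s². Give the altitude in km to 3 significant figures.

T = 94.3 min = 5658.0 s.
From T = 2π√(a³/μ): a = (μ T²/4π²)^(1/3) = (398600 × 5658.0² / 4π²)^(1/3) = 6863 km.
Altitude h = a − R = 6863 − 6371 = 492 km.

492 km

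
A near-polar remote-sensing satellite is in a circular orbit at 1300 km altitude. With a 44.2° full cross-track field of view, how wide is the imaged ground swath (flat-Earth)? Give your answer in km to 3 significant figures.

1060 km

Half-angle = 44.2°/2 = 22.1°.
Swath width ≈ 2h·tan(θ/2) = 2 × 1300 × tan(22.1°) = 1055.8 km.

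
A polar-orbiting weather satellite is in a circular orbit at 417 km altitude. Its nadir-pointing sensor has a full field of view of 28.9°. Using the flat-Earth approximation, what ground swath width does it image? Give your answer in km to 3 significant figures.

215 km

Half-angle = 28.9°/2 = 14.45°.
Swath width ≈ 2h·tan(θ/2) = 2 × 417 × tan(14.45°) = 214.9 km.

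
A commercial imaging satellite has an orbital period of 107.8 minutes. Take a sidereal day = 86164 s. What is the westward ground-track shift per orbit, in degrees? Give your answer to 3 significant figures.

27.0°

T = 107.8 min = 6468.0 s.
During one orbit Earth rotates (6468.0 / 86164) × 360° = 27.02°.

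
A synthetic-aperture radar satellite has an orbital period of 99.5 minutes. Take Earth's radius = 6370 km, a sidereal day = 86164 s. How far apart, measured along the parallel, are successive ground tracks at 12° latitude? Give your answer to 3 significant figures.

T = 99.5 min = 5970.0 s.
Node shift per orbit = (5970.0/86164) × 360° = 24.94°.
Equatorial spacing = 24.94 × 111.2 km/° = 2773 km.
At 12° latitude, spacing = 2773 × cos(12°) = 2713 km.

2710 km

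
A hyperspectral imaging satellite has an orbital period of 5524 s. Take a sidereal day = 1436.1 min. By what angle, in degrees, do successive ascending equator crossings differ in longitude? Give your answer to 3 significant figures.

During one orbit Earth rotates (5524.0 / 86166) × 360° = 23.08°.

23.1°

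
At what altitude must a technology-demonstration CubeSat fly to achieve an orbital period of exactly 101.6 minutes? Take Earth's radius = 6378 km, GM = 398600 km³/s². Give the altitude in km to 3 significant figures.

T = 101.6 min = 6096.0 s.
From T = 2π√(a³/μ): a = (μ T²/4π²)^(1/3) = (398600 × 6096.0² / 4π²)^(1/3) = 7213 km.
Altitude h = a − R = 7213 − 6378 = 835 km.

835 km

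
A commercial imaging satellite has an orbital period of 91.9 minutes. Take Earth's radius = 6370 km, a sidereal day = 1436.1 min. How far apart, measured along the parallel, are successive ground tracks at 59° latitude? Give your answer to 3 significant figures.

T = 91.9 min = 5514.0 s.
Node shift per orbit = (5514.0/86166) × 360° = 23.04°.
Equatorial spacing = 23.04 × 111.2 km/° = 2561 km.
At 59° latitude, spacing = 2561 × cos(59°) = 1319 km.

1320 km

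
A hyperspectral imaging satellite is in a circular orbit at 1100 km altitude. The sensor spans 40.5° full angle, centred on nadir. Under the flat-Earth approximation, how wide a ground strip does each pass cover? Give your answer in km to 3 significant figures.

Half-angle = 40.5°/2 = 20.25°.
Swath width ≈ 2h·tan(θ/2) = 2 × 1100 × tan(20.25°) = 811.6 km.

812 km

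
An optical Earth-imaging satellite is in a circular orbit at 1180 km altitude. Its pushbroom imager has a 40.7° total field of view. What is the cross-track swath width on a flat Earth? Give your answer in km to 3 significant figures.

Half-angle = 40.7°/2 = 20.35°.
Swath width ≈ 2h·tan(θ/2) = 2 × 1180 × tan(20.35°) = 875.3 km.

875 km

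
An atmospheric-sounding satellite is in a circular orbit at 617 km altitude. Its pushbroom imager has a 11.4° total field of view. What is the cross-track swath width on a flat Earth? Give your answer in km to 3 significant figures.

123 km

Half-angle = 11.4°/2 = 5.7°.
Swath width ≈ 2h·tan(θ/2) = 2 × 617 × tan(5.7°) = 123.2 km.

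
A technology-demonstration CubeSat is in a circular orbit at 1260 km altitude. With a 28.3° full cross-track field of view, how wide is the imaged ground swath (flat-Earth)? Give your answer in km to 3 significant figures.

Half-angle = 28.3°/2 = 14.15°.
Swath width ≈ 2h·tan(θ/2) = 2 × 1260 × tan(14.15°) = 635.3 km.

635 km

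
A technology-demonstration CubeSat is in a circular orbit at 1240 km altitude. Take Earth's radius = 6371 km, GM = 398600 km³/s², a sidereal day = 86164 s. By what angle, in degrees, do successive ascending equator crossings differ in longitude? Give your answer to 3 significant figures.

27.6°

Semi-major axis a = 6371 + 1240 = 7611 km. Period T = 2π√(a³/μ) = 2π√(7611³/398600) = 6608.1 s = 110.13 min.
During one orbit Earth rotates (6608.1 / 86164) × 360° = 27.61°.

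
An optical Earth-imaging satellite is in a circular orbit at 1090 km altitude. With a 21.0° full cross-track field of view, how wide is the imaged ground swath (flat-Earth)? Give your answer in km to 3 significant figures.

Half-angle = 21.0°/2 = 10.5°.
Swath width ≈ 2h·tan(θ/2) = 2 × 1090 × tan(10.5°) = 404.0 km.

404 km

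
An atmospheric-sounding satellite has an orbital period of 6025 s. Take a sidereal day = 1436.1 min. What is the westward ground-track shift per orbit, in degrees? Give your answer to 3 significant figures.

During one orbit Earth rotates (6025.0 / 86166) × 360° = 25.17°.

25.2°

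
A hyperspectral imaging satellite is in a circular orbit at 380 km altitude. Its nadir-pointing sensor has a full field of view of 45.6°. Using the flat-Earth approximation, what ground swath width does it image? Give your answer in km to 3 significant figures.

319 km

Half-angle = 45.6°/2 = 22.8°.
Swath width ≈ 2h·tan(θ/2) = 2 × 380 × tan(22.8°) = 319.5 km.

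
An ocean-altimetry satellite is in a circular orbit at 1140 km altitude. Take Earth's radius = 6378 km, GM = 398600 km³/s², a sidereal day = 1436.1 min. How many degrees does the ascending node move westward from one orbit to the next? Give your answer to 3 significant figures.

27.1°

Semi-major axis a = 6378 + 1140 = 7518 km. Period T = 2π√(a³/μ) = 2π√(7518³/398600) = 6487.3 s = 108.12 min.
During one orbit Earth rotates (6487.3 / 86166) × 360° = 27.10°.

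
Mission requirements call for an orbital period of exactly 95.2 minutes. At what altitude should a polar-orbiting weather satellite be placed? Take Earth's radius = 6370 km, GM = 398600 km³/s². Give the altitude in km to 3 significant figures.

536 km

T = 95.2 min = 5712.0 s.
From T = 2π√(a³/μ): a = (μ T²/4π²)^(1/3) = (398600 × 5712.0² / 4π²)^(1/3) = 6906 km.
Altitude h = a − R = 6906 − 6370 = 536 km.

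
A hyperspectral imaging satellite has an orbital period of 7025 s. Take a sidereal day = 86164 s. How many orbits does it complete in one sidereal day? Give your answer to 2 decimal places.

Orbits per sidereal day = 86164 / 7025.0 = 12.265.

12.27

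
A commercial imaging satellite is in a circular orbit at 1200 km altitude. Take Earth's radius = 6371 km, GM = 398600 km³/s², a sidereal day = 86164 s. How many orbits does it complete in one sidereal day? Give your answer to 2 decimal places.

13.14

Semi-major axis a = 6371 + 1200 = 7571 km. Period T = 2π√(a³/μ) = 2π√(7571³/398600) = 6556.0 s = 109.27 min.
Orbits per sidereal day = 86164 / 6556.0 = 13.143.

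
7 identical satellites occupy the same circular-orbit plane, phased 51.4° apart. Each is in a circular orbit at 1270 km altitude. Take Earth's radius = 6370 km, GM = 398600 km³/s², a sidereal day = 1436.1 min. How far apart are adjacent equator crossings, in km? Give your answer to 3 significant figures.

441 km

Semi-major axis a = 6370 + 1270 = 7640 km. Period T = 2π√(a³/μ) = 2π√(7640³/398600) = 6645.9 s = 110.76 min.
Single-satellite node shift = (6645.9/86166) × 360° = 27.77°.
With 7 satellites evenly phased, successive equator crossings are 27.77/7 = 3.967° apart.
That is 3.967 × 111.2 = 441 km at the equator.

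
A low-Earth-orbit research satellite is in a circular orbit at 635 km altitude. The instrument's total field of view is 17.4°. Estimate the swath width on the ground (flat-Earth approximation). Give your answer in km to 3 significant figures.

Half-angle = 17.4°/2 = 8.7°.
Swath width ≈ 2h·tan(θ/2) = 2 × 635 × tan(8.7°) = 194.3 km.

194 km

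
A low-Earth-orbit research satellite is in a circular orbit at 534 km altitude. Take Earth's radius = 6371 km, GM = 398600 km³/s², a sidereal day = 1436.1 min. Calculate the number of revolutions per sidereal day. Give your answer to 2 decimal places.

15.09

Semi-major axis a = 6371 + 534 = 6905 km. Period T = 2π√(a³/μ) = 2π√(6905³/398600) = 5710.3 s = 95.17 min.
Orbits per sidereal day = 86166 / 5710.3 = 15.090.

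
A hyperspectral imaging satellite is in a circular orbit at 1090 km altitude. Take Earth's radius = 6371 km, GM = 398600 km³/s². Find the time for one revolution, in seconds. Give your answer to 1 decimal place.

Semi-major axis a = 6371 + 1090 = 7461 km. Period T = 2π√(a³/μ) = 2π√(7461³/398600) = 6413.7 s = 106.89 min.

6413.7 seconds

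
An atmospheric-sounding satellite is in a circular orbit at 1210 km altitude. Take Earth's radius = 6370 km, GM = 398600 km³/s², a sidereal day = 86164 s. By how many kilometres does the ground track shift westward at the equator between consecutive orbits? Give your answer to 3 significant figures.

3050 km

Semi-major axis a = 6370 + 1210 = 7580 km. Period T = 2π√(a³/μ) = 2π√(7580³/398600) = 6567.7 s = 109.46 min.
During one orbit Earth rotates (6567.7 / 86164) × 360° = 27.44°.
At the equator that is 27.44° × (2π·6370/360) km/° = 27.44 × 111.2 = 3051 km.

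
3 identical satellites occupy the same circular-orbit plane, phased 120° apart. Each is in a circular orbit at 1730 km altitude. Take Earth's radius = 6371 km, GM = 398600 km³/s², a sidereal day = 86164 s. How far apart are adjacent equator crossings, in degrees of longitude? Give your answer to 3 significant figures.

10.1°

Semi-major axis a = 6371 + 1730 = 8101 km. Period T = 2π√(a³/μ) = 2π√(8101³/398600) = 7256.4 s = 120.94 min.
Single-satellite node shift = (7256.4/86164) × 360° = 30.32°.
With 3 satellites evenly phased, successive equator crossings are 30.32/3 = 10.106° apart.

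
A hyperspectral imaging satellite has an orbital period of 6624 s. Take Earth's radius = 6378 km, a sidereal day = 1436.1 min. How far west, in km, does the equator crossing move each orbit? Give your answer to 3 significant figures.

3080 km

During one orbit Earth rotates (6624.0 / 86166) × 360° = 27.67°.
At the equator that is 27.67° × (2π·6378/360) km/° = 27.67 × 111.3 = 3081 km.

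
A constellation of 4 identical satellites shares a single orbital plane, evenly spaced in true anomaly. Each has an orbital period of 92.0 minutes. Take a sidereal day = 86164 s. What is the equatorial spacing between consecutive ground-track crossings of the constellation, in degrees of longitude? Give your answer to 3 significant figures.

5.77°

T = 92.0 min = 5520.0 s.
Single-satellite node shift = (5520.0/86164) × 360° = 23.06°.
With 4 satellites evenly phased, successive equator crossings are 23.06/4 = 5.766° apart.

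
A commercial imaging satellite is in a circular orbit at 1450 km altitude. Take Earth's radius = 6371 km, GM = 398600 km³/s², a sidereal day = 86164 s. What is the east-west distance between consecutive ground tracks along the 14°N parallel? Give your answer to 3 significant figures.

3100 km

Semi-major axis a = 6371 + 1450 = 7821 km. Period T = 2π√(a³/μ) = 2π√(7821³/398600) = 6883.4 s = 114.72 min.
Node shift per orbit = (6883.4/86164) × 360° = 28.76°.
Equatorial spacing = 28.76 × 111.2 km/° = 3198 km.
At 14° latitude, spacing = 3198 × cos(14°) = 3103 km.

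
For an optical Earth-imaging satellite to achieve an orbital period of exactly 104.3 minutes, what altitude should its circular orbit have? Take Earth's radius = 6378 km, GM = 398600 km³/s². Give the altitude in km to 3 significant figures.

T = 104.3 min = 6258.0 s.
From T = 2π√(a³/μ): a = (μ T²/4π²)^(1/3) = (398600 × 6258.0² / 4π²)^(1/3) = 7340 km.
Altitude h = a − R = 7340 − 6378 = 962 km.

962 km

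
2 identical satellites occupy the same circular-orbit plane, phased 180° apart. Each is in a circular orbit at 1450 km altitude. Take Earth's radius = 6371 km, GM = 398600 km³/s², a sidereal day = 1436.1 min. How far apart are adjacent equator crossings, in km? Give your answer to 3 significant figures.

1600 km

Semi-major axis a = 6371 + 1450 = 7821 km. Period T = 2π√(a³/μ) = 2π√(7821³/398600) = 6883.4 s = 114.72 min.
Single-satellite node shift = (6883.4/86166) × 360° = 28.76°.
With 2 satellites evenly phased, successive equator crossings are 28.76/2 = 14.379° apart.
That is 14.379 × 111.2 = 1599 km at the equator.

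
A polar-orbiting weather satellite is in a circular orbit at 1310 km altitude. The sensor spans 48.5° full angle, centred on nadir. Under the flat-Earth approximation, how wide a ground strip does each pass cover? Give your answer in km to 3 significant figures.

1180 km

Half-angle = 48.5°/2 = 24.25°.
Swath width ≈ 2h·tan(θ/2) = 2 × 1310 × tan(24.25°) = 1180.2 km.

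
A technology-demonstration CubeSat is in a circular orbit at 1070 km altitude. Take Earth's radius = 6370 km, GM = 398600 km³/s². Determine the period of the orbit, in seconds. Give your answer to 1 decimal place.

6386.6 seconds

Semi-major axis a = 6370 + 1070 = 7440 km. Period T = 2π√(a³/μ) = 2π√(7440³/398600) = 6386.6 s = 106.44 min.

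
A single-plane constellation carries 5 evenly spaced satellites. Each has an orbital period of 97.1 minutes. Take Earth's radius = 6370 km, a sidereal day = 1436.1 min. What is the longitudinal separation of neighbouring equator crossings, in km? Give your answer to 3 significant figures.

T = 97.1 min = 5826.0 s.
Single-satellite node shift = (5826.0/86166) × 360° = 24.34°.
With 5 satellites evenly phased, successive equator crossings are 24.34/5 = 4.868° apart.
That is 4.868 × 111.2 = 541 km at the equator.

541 km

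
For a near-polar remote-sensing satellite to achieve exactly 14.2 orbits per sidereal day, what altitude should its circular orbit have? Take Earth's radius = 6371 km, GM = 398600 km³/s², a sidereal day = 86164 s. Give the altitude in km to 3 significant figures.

819 km

Required period T = 86164 / 14.2 = 6067.9 s.
From T = 2π√(a³/μ): a = (μ T²/4π²)^(1/3) = (398600 × 6067.9² / 4π²)^(1/3) = 7190 km.
Altitude h = a − R = 7190 − 6371 = 819 km.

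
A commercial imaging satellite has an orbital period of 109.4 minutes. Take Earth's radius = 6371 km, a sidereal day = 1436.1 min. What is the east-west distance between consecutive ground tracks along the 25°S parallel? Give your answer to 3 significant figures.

2760 km

T = 109.4 min = 6564.0 s.
Node shift per orbit = (6564.0/86166) × 360° = 27.42°.
Equatorial spacing = 27.42 × 111.2 km/° = 3049 km.
At 25° latitude, spacing = 3049 × cos(25°) = 2764 km.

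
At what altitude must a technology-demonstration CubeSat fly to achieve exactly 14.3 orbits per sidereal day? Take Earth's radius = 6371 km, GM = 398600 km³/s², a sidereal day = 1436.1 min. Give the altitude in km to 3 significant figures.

Required period T = 86166 / 14.3 = 6025.6 s.
From T = 2π√(a³/μ): a = (μ T²/4π²)^(1/3) = (398600 × 6025.6² / 4π²)^(1/3) = 7157 km.
Altitude h = a − R = 7157 − 6371 = 786 km.

786 km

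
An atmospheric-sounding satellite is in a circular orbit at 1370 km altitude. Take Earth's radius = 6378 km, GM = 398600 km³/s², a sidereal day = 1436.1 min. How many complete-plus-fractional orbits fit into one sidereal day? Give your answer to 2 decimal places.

12.70

Semi-major axis a = 6378 + 1370 = 7748 km. Period T = 2π√(a³/μ) = 2π√(7748³/398600) = 6787.3 s = 113.12 min.
Orbits per sidereal day = 86166 / 6787.3 = 12.695.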